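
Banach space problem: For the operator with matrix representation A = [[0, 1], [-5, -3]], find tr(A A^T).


trace(A * A^T) = sum of squares of all entries
= 0^2 + 1^2 + (-5)^2 + (-3)^2
= 0 + 1 + 25 + 9
= 35

35


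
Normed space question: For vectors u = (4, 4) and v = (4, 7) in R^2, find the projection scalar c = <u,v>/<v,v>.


Computing <u,v> = 4*4 + 4*7 = 44
Computing <v,v> = 4^2 + 7^2 = 65
Projection coefficient = 44/65 = 0.6769

0.6769


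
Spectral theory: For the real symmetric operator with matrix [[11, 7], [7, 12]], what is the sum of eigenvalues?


For a self-adjoint (symmetric) matrix, the eigenvalues are real.
The sum of eigenvalues equals the trace of the matrix.
trace = 11 + 12 = 23

23


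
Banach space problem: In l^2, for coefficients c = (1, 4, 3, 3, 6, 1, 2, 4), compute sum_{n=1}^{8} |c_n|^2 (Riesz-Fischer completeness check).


sum |c_n|^2 = 1^2 + 4^2 + 3^2 + 3^2 + 6^2 + 1^2 + 2^2 + 4^2
= 1 + 16 + 9 + 9 + 36 + 1 + 4 + 16
= 92

92


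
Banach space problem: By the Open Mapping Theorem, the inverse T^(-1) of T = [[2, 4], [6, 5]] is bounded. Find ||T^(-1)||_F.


det(T) = 2*5 - 4*6 = -14
T^(-1) = (1/-14) * [[5, -4], [-6, 2]] = [[-0.3571, 0.2857], [0.4286, -0.1429]]
||T^(-1)||_F^2 = (-0.3571)^2 + 0.2857^2 + 0.4286^2 + (-0.1429)^2 = 0.4133
||T^(-1)||_F = sqrt(0.4133) = 0.6429

0.6429


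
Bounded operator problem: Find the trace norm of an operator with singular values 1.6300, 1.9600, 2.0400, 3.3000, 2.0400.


The nuclear norm is the sum of all singular values.
||T||_1 = 1.6300 + 1.9600 + 2.0400 + 3.3000 + 2.0400
= 10.9700

10.9700


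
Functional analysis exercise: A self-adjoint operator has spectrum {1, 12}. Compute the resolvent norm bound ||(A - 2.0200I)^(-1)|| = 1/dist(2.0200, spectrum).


dist(2.0200, {1, 12}) = min(|2.0200 - 1|, |2.0200 - 12|)
= min(1.0200, 9.9800) = 1.0200
Resolvent bound = 1/1.0200 = 0.9804

0.9804


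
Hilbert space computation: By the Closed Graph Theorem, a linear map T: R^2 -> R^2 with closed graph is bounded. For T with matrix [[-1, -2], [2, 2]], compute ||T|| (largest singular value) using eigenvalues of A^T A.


A^T A = [[5, 6], [6, 8]]
trace(A^T A) = 13, det(A^T A) = 4
discriminant = 13^2 - 4*4 = 153
Largest eigenvalue of A^T A = (trace + sqrt(disc))/2 = 12.6847
||T|| = sqrt(12.6847) = 3.5616

3.5616


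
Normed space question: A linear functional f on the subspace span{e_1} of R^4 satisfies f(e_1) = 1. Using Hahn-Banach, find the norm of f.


The norm of f is given by ||f|| = sup_{||x||=1} |f(x)|.
On span{e_1}, ||e_1|| = 1, so ||f|| = |f(e_1)| / ||e_1||
= |1| / 1 = 1.0000

1.0000


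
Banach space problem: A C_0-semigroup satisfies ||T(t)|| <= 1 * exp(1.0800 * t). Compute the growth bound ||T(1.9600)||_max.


||T(1.9600)|| <= 1 * exp(1.0800 * 1.9600)
= 1 * exp(2.1168)
= 1 * 8.3045
= 8.3045

8.3045


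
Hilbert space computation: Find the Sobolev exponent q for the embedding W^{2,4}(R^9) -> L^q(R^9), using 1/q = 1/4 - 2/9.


Using the Sobolev embedding formula: 1/q = 1/p - k/n
1/q = 1/4 - 2/9 = 1/36
q = 1/(1/36) = 36

36.0000


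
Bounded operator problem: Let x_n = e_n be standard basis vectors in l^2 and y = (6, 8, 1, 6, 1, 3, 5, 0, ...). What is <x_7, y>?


x_7 = e_7 is the standard basis vector with 1 in position 7.
<x_7, y> = y_7 = 5
As n -> infinity, <x_n, y> -> 0, confirming weak convergence of (x_n) to 0.

5


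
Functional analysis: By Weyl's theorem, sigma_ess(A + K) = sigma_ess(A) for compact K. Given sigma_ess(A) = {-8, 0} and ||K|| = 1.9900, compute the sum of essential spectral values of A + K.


By Weyl's theorem, the essential spectrum is invariant under compact perturbations.
sigma_ess(A + K) = sigma_ess(A) = {-8, 0}
Sum = -8 + 0 = -8

-8


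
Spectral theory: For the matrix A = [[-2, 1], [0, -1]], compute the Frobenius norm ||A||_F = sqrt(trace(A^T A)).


||A||_F^2 = sum a_ij^2
= (-2)^2 + 1^2 + 0^2 + (-1)^2
= 4 + 1 + 0 + 1 = 6
||A||_F = sqrt(6) = 2.4495

2.4495


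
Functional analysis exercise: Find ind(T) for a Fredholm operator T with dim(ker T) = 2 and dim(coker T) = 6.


The Fredholm index is defined as ind(T) = dim(ker T) - dim(coker T)
= 2 - 6
= -4

-4


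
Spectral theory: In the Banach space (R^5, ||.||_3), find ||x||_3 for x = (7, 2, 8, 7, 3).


The l^3 norm = (sum |x_i|^3)^(1/3)
Sum of 3th powers = 343 + 8 + 512 + 343 + 27 = 1233
||x||_3 = (1233)^(1/3) = 10.7231

10.7231


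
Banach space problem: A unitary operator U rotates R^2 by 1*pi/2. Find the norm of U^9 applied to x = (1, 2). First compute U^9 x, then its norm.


U is a rotation by theta = 1*pi/2
U^9 = rotation by 9*theta = 9*pi/2 = 1*pi/2 (mod 2*pi)
cos(1*pi/2) = 0.0000, sin(1*pi/2) = 1.0000
U^9 x = (0.0000 * 1 - 1.0000 * 2, 1.0000 * 1 + 0.0000 * 2)
= (-2.0000, 1.0000)
||U^9 x|| = sqrt((-2.0000)^2 + 1.0000^2) = sqrt(5.0000) = 2.2361

2.2361


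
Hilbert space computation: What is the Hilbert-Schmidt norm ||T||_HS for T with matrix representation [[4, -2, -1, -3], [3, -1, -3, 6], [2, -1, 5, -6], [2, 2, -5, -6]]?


The Hilbert-Schmidt norm is sqrt(sum of squares of all entries).
Sum of squares = 4^2 + (-2)^2 + (-1)^2 + (-3)^2 + 3^2 + (-1)^2 + (-3)^2 + 6^2 + 2^2 + (-1)^2 + 5^2 + (-6)^2 + 2^2 + 2^2 + (-5)^2 + (-6)^2
= 16 + 4 + 1 + 9 + 9 + 1 + 9 + 36 + 4 + 1 + 25 + 36 + 4 + 4 + 25 + 36 = 220
||T||_HS = sqrt(220) = 14.8324

14.8324


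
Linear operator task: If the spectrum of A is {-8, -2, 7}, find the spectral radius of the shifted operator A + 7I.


Spectrum of A + 7I = {-1, 5, 14}
Spectral radius = max |lambda| over the shifted spectrum
= max(1, 5, 14) = 14

14


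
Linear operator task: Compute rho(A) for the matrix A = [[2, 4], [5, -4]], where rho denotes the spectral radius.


For a 2x2 matrix, eigenvalues satisfy lambda^2 - (trace)*lambda + det = 0
trace = 2 + -4 = -2
det = 2*-4 - 4*5 = -28
discriminant = (-2)^2 - 4*(-28) = 116
spectral radius = max |eigenvalue| = 6.3852

6.3852


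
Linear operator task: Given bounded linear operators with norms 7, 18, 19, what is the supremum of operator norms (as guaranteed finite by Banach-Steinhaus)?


By the Uniform Boundedness Principle, the supremum of norms is finite.
sup_k ||T_k|| = max(7, 18, 19) = 19

19


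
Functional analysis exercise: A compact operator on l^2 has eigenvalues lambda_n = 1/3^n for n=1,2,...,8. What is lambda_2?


The eigenvalue formula gives lambda_2 = 1/3^2
= 1/9
= 0.1111

0.1111


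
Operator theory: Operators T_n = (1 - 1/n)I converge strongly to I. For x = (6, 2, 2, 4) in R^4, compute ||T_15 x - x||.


T_15 x - x = (1 - 1/15)x - x = -x/15
||x|| = sqrt(60) = 7.7460
||T_15 x - x|| = ||x||/15 = 7.7460/15 = 0.5164

0.5164


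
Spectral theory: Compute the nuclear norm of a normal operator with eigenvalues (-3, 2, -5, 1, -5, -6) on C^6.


For a normal operator, singular values equal |eigenvalues|.
Trace norm = sum |lambda_i| = 3 + 2 + 5 + 1 + 5 + 6
= 22

22


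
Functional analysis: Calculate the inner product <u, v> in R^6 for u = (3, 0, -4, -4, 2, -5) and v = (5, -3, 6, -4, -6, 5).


Computing the standard inner product <u, v> = sum u_i * v_i
= 3*5 + 0*-3 + -4*6 + -4*-4 + 2*-6 + -5*5
= 15 + 0 + -24 + 16 + -12 + -25
= -30

-30


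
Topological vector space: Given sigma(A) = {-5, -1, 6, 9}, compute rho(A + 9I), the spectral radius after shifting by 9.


Spectrum of A + 9I = {4, 8, 15, 18}
Spectral radius = max |lambda| over the shifted spectrum
= max(4, 8, 15, 18) = 18

18


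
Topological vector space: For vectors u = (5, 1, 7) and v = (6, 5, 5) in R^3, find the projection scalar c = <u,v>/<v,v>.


Computing <u,v> = 5*6 + 1*5 + 7*5 = 70
Computing <v,v> = 6^2 + 5^2 + 5^2 = 86
Projection coefficient = 70/86 = 0.8140

0.8140


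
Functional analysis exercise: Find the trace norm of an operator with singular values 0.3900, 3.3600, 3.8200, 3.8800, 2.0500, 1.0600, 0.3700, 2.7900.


The nuclear norm is the sum of all singular values.
||T||_1 = 0.3900 + 3.3600 + 3.8200 + 3.8800 + 2.0500 + 1.0600 + 0.3700 + 2.7900
= 17.7200

17.7200


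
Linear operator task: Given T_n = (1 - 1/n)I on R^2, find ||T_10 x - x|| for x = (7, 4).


T_10 x - x = (1 - 1/10)x - x = -x/10
||x|| = sqrt(65) = 8.0623
||T_10 x - x|| = ||x||/10 = 8.0623/10 = 0.8062

0.8062


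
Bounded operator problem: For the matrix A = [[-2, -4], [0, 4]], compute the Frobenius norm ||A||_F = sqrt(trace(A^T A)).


||A||_F^2 = sum a_ij^2
= (-2)^2 + (-4)^2 + 0^2 + 4^2
= 4 + 16 + 0 + 16 = 36
||A||_F = sqrt(36) = 6.0000

6.0000


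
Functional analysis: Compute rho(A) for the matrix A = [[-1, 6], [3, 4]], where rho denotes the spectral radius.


For a 2x2 matrix, eigenvalues satisfy lambda^2 - (trace)*lambda + det = 0
trace = -1 + 4 = 3
det = -1*4 - 6*3 = -22
discriminant = 3^2 - 4*(-22) = 97
spectral radius = max |eigenvalue| = 6.4244

6.4244


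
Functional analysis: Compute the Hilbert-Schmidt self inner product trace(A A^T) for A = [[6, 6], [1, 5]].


trace(A * A^T) = sum of squares of all entries
= 6^2 + 6^2 + 1^2 + 5^2
= 36 + 36 + 1 + 25
= 98

98


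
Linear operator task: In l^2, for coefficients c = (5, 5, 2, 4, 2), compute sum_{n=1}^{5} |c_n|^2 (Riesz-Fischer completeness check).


sum |c_n|^2 = 5^2 + 5^2 + 2^2 + 4^2 + 2^2
= 25 + 25 + 4 + 16 + 4
= 74

74


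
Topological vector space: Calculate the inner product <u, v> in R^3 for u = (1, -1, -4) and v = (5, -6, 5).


Computing the standard inner product <u, v> = sum u_i * v_i
= 1*5 + -1*-6 + -4*5
= 5 + 6 + -20
= -9

-9


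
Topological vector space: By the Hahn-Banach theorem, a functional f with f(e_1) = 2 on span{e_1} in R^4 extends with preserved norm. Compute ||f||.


The norm of f is given by ||f|| = sup_{||x||=1} |f(x)|.
On span{e_1}, ||e_1|| = 1, so ||f|| = |f(e_1)| / ||e_1||
= |2| / 1 = 2.0000

2.0000


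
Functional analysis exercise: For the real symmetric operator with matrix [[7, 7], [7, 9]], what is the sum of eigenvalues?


For a self-adjoint (symmetric) matrix, the eigenvalues are real.
The sum of eigenvalues equals the trace of the matrix.
trace = 7 + 9 = 16

16


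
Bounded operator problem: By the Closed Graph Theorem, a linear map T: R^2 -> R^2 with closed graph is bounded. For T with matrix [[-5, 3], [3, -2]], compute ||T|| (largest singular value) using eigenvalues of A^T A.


A^T A = [[34, -21], [-21, 13]]
trace(A^T A) = 47, det(A^T A) = 1
discriminant = 47^2 - 4*1 = 2205
Largest eigenvalue of A^T A = (trace + sqrt(disc))/2 = 46.9787
||T|| = sqrt(46.9787) = 6.8541

6.8541


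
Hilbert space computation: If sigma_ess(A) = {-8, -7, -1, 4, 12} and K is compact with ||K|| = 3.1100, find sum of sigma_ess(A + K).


By Weyl's theorem, the essential spectrum is invariant under compact perturbations.
sigma_ess(A + K) = sigma_ess(A) = {-8, -7, -1, 4, 12}
Sum = -8 + -7 + -1 + 4 + 12 = 0

0


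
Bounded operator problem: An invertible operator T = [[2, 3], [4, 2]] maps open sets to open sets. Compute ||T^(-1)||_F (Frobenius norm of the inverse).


det(T) = 2*2 - 3*4 = -8
T^(-1) = (1/-8) * [[2, -3], [-4, 2]] = [[-0.2500, 0.3750], [0.5000, -0.2500]]
||T^(-1)||_F^2 = (-0.2500)^2 + 0.3750^2 + 0.5000^2 + (-0.2500)^2 = 0.5156
||T^(-1)||_F = sqrt(0.5156) = 0.7181

0.7181


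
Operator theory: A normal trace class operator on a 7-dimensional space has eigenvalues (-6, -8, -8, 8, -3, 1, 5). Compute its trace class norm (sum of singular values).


For a normal operator, singular values equal |eigenvalues|.
Trace norm = sum |lambda_i| = 6 + 8 + 8 + 8 + 3 + 1 + 5
= 39

39


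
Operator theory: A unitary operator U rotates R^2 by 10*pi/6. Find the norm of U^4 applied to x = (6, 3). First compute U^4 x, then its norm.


U is a rotation by theta = 10*pi/6
U^4 = rotation by 4*theta = 40*pi/6 = 4*pi/6 (mod 2*pi)
cos(4*pi/6) = -0.5000, sin(4*pi/6) = 0.8660
U^4 x = (-0.5000 * 6 - 0.8660 * 3, 0.8660 * 6 + -0.5000 * 3)
= (-5.5981, 3.6962)
||U^4 x|| = sqrt((-5.5981)^2 + 3.6962^2) = sqrt(45.0000) = 6.7082

6.7082


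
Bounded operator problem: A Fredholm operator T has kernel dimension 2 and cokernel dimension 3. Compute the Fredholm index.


The Fredholm index is defined as ind(T) = dim(ker T) - dim(coker T)
= 2 - 3
= -1

-1


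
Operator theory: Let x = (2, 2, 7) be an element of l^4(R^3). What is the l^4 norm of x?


The l^4 norm = (sum |x_i|^4)^(1/4)
Sum of 4th powers = 16 + 16 + 2401 = 2433
||x||_4 = (2433)^(1/4) = 7.0232

7.0232


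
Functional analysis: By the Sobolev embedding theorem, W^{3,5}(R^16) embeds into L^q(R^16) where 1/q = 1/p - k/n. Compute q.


Using the Sobolev embedding formula: 1/q = 1/p - k/n
1/q = 1/5 - 3/16 = 1/80
q = 1/(1/80) = 80

80.0000


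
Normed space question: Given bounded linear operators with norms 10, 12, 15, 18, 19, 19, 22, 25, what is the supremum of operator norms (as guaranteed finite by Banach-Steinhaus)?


By the Uniform Boundedness Principle, the supremum of norms is finite.
sup_k ||T_k|| = max(10, 12, 15, 18, 19, 19, 22, 25) = 25

25


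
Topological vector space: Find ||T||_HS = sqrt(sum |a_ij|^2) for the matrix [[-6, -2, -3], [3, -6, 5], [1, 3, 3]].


The Hilbert-Schmidt norm is sqrt(sum of squares of all entries).
Sum of squares = (-6)^2 + (-2)^2 + (-3)^2 + 3^2 + (-6)^2 + 5^2 + 1^2 + 3^2 + 3^2
= 36 + 4 + 9 + 9 + 36 + 25 + 1 + 9 + 9 = 138
||T||_HS = sqrt(138) = 11.7473

11.7473


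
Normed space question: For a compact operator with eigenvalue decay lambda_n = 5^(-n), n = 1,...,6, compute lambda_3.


The eigenvalue formula gives lambda_3 = 1/5^3
= 1/125
= 0.0080

0.0080


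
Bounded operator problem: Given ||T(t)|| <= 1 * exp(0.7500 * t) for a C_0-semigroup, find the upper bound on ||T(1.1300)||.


||T(1.1300)|| <= 1 * exp(0.7500 * 1.1300)
= 1 * exp(0.8475)
= 1 * 2.3338
= 2.3338

2.3338


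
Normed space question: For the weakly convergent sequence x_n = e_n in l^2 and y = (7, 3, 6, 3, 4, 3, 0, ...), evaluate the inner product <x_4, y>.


x_4 = e_4 is the standard basis vector with 1 in position 4.
<x_4, y> = y_4 = 3
As n -> infinity, <x_n, y> -> 0, confirming weak convergence of (x_n) to 0.

3


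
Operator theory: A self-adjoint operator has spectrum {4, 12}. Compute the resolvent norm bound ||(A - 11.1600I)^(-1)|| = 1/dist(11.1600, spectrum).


dist(11.1600, {4, 12}) = min(|11.1600 - 4|, |11.1600 - 12|)
= min(7.1600, 0.8400) = 0.8400
Resolvent bound = 1/0.8400 = 1.1905

1.1905


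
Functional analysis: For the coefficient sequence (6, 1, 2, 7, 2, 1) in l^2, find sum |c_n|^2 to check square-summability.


sum |c_n|^2 = 6^2 + 1^2 + 2^2 + 7^2 + 2^2 + 1^2
= 36 + 1 + 4 + 49 + 4 + 1
= 95

95


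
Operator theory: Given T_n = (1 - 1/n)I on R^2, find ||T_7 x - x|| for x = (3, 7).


T_7 x - x = (1 - 1/7)x - x = -x/7
||x|| = sqrt(58) = 7.6158
||T_7 x - x|| = ||x||/7 = 7.6158/7 = 1.0880

1.0880


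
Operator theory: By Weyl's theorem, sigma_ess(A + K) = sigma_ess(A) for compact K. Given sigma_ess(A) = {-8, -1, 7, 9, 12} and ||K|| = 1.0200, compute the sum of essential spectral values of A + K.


By Weyl's theorem, the essential spectrum is invariant under compact perturbations.
sigma_ess(A + K) = sigma_ess(A) = {-8, -1, 7, 9, 12}
Sum = -8 + -1 + 7 + 9 + 12 = 19

19


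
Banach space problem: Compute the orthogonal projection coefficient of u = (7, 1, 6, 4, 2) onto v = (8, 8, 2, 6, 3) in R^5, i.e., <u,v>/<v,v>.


Computing <u,v> = 7*8 + 1*8 + 6*2 + 4*6 + 2*3 = 106
Computing <v,v> = 8^2 + 8^2 + 2^2 + 6^2 + 3^2 = 177
Projection coefficient = 106/177 = 0.5989

0.5989


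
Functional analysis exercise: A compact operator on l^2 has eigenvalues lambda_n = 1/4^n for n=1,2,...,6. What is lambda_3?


The eigenvalue formula gives lambda_3 = 1/4^3
= 1/64
= 0.0156

0.0156


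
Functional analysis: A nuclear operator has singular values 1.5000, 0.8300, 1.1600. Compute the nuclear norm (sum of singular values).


The nuclear norm is the sum of all singular values.
||T||_1 = 1.5000 + 0.8300 + 1.1600
= 3.4900

3.4900


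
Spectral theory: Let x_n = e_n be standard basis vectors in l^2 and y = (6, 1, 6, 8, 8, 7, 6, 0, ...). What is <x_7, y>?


x_7 = e_7 is the standard basis vector with 1 in position 7.
<x_7, y> = y_7 = 6
As n -> infinity, <x_n, y> -> 0, confirming weak convergence of (x_n) to 0.

6


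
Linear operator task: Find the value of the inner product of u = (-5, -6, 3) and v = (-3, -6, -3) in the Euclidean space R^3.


Computing the standard inner product <u, v> = sum u_i * v_i
= -5*-3 + -6*-6 + 3*-3
= 15 + 36 + -9
= 42

42


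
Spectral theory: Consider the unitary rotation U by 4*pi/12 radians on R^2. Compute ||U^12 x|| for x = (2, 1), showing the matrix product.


U is a rotation by theta = 4*pi/12
U^12 = rotation by 12*theta = 48*pi/12 = 0*pi/12 (mod 2*pi)
cos(0*pi/12) = 1.0000, sin(0*pi/12) = 0.0000
U^12 x = (1.0000 * 2 - 0.0000 * 1, 0.0000 * 2 + 1.0000 * 1)
= (2.0000, 1.0000)
||U^12 x|| = sqrt(2.0000^2 + 1.0000^2) = sqrt(5.0000) = 2.2361

2.2361


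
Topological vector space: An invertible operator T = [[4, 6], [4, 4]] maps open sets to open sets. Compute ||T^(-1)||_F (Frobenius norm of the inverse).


det(T) = 4*4 - 6*4 = -8
T^(-1) = (1/-8) * [[4, -6], [-4, 4]] = [[-0.5000, 0.7500], [0.5000, -0.5000]]
||T^(-1)||_F^2 = (-0.5000)^2 + 0.7500^2 + 0.5000^2 + (-0.5000)^2 = 1.3125
||T^(-1)||_F = sqrt(1.3125) = 1.1456

1.1456


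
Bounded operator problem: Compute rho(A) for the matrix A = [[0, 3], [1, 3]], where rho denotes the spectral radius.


For a 2x2 matrix, eigenvalues satisfy lambda^2 - (trace)*lambda + det = 0
trace = 0 + 3 = 3
det = 0*3 - 3*1 = -3
discriminant = 3^2 - 4*(-3) = 21
spectral radius = max |eigenvalue| = 3.7913

3.7913


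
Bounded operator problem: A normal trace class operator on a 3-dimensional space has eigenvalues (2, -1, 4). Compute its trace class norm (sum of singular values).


For a normal operator, singular values equal |eigenvalues|.
Trace norm = sum |lambda_i| = 2 + 1 + 4
= 7

7


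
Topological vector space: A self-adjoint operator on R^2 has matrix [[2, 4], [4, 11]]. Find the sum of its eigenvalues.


For a self-adjoint (symmetric) matrix, the eigenvalues are real.
The sum of eigenvalues equals the trace of the matrix.
trace = 2 + 11 = 13

13


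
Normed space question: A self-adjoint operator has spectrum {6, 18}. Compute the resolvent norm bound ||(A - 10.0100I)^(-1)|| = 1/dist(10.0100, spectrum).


dist(10.0100, {6, 18}) = min(|10.0100 - 6|, |10.0100 - 18|)
= min(4.0100, 7.9900) = 4.0100
Resolvent bound = 1/4.0100 = 0.2494

0.2494


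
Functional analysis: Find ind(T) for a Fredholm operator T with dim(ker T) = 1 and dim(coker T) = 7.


The Fredholm index is defined as ind(T) = dim(ker T) - dim(coker T)
= 1 - 7
= -6

-6


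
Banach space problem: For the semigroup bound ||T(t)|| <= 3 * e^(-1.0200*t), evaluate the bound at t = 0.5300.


||T(0.5300)|| <= 3 * exp(-1.0200 * 0.5300)
= 3 * exp(-0.5406)
= 3 * 0.5824
= 1.7472

1.7472


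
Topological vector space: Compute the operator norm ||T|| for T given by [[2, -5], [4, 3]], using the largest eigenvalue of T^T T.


A^T A = [[20, 2], [2, 34]]
trace(A^T A) = 54, det(A^T A) = 676
discriminant = 54^2 - 4*676 = 212
Largest eigenvalue of A^T A = (trace + sqrt(disc))/2 = 34.2801
||T|| = sqrt(34.2801) = 5.8549

5.8549


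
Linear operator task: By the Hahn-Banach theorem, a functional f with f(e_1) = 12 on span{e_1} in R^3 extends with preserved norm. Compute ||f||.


The norm of f is given by ||f|| = sup_{||x||=1} |f(x)|.
On span{e_1}, ||e_1|| = 1, so ||f|| = |f(e_1)| / ||e_1||
= |12| / 1 = 12.0000

12.0000


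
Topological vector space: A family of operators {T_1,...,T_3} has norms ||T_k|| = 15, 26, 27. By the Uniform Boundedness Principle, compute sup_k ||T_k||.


By the Uniform Boundedness Principle, the supremum of norms is finite.
sup_k ||T_k|| = max(15, 26, 27) = 27

27


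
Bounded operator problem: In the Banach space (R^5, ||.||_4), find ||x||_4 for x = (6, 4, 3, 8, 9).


The l^4 norm = (sum |x_i|^4)^(1/4)
Sum of 4th powers = 1296 + 256 + 81 + 4096 + 6561 = 12290
||x||_4 = (12290)^(1/4) = 10.5290

10.5290


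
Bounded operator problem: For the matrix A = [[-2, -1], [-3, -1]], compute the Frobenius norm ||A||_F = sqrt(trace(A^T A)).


||A||_F^2 = sum a_ij^2
= (-2)^2 + (-1)^2 + (-3)^2 + (-1)^2
= 4 + 1 + 9 + 1 = 15
||A||_F = sqrt(15) = 3.8730

3.8730


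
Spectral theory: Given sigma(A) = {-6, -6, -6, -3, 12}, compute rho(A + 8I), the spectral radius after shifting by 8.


Spectrum of A + 8I = {2, 2, 2, 5, 20}
Spectral radius = max |lambda| over the shifted spectrum
= max(2, 2, 2, 5, 20) = 20

20


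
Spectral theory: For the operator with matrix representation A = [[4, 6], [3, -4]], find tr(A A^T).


trace(A * A^T) = sum of squares of all entries
= 4^2 + 6^2 + 3^2 + (-4)^2
= 16 + 36 + 9 + 16
= 77

77


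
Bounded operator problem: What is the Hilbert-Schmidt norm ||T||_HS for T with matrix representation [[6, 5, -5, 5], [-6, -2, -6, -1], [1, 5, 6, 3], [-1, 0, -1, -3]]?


The Hilbert-Schmidt norm is sqrt(sum of squares of all entries).
Sum of squares = 6^2 + 5^2 + (-5)^2 + 5^2 + (-6)^2 + (-2)^2 + (-6)^2 + (-1)^2 + 1^2 + 5^2 + 6^2 + 3^2 + (-1)^2 + 0^2 + (-1)^2 + (-3)^2
= 36 + 25 + 25 + 25 + 36 + 4 + 36 + 1 + 1 + 25 + 36 + 9 + 1 + 0 + 1 + 9 = 270
||T||_HS = sqrt(270) = 16.4317

16.4317


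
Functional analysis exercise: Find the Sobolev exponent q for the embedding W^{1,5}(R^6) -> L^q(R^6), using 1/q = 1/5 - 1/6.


Using the Sobolev embedding formula: 1/q = 1/p - k/n
1/q = 1/5 - 1/6 = 1/30
q = 1/(1/30) = 30

30.0000


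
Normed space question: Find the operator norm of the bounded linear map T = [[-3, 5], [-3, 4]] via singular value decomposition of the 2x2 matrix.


A^T A = [[18, -27], [-27, 41]]
trace(A^T A) = 59, det(A^T A) = 9
discriminant = 59^2 - 4*9 = 3445
Largest eigenvalue of A^T A = (trace + sqrt(disc))/2 = 58.8471
||T|| = sqrt(58.8471) = 7.6712

7.6712


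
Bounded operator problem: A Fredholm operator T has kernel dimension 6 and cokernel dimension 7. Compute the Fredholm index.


The Fredholm index is defined as ind(T) = dim(ker T) - dim(coker T)
= 6 - 7
= -1

-1


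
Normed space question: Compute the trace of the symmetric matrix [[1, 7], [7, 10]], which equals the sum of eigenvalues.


For a self-adjoint (symmetric) matrix, the eigenvalues are real.
The sum of eigenvalues equals the trace of the matrix.
trace = 1 + 10 = 11

11


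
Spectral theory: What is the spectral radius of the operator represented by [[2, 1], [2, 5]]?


For a 2x2 matrix, eigenvalues satisfy lambda^2 - (trace)*lambda + det = 0
trace = 2 + 5 = 7
det = 2*5 - 1*2 = 8
discriminant = 7^2 - 4*(8) = 17
spectral radius = max |eigenvalue| = 5.5616

5.5616


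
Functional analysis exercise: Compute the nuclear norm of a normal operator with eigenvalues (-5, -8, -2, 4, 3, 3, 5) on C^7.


For a normal operator, singular values equal |eigenvalues|.
Trace norm = sum |lambda_i| = 5 + 8 + 2 + 4 + 3 + 3 + 5
= 30

30


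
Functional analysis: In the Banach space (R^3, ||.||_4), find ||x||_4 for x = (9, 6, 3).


The l^4 norm = (sum |x_i|^4)^(1/4)
Sum of 4th powers = 6561 + 1296 + 81 = 7938
||x||_4 = (7938)^(1/4) = 9.4390

9.4390


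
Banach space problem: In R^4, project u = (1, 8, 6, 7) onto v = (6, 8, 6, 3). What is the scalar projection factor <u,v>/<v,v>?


Computing <u,v> = 1*6 + 8*8 + 6*6 + 7*3 = 127
Computing <v,v> = 6^2 + 8^2 + 6^2 + 3^2 = 145
Projection coefficient = 127/145 = 0.8759

0.8759


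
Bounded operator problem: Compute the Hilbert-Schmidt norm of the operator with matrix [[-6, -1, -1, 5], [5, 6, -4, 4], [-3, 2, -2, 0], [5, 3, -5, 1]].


The Hilbert-Schmidt norm is sqrt(sum of squares of all entries).
Sum of squares = (-6)^2 + (-1)^2 + (-1)^2 + 5^2 + 5^2 + 6^2 + (-4)^2 + 4^2 + (-3)^2 + 2^2 + (-2)^2 + 0^2 + 5^2 + 3^2 + (-5)^2 + 1^2
= 36 + 1 + 1 + 25 + 25 + 36 + 16 + 16 + 9 + 4 + 4 + 0 + 25 + 9 + 25 + 1 = 233
||T||_HS = sqrt(233) = 15.2643

15.2643


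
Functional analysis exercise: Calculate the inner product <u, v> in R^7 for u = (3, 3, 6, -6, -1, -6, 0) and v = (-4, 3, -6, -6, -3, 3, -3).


Computing the standard inner product <u, v> = sum u_i * v_i
= 3*-4 + 3*3 + 6*-6 + -6*-6 + -1*-3 + -6*3 + 0*-3
= -12 + 9 + -36 + 36 + 3 + -18 + 0
= -18

-18


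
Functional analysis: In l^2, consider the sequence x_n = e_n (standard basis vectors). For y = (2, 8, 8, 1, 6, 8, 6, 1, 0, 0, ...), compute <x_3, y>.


x_3 = e_3 is the standard basis vector with 1 in position 3.
<x_3, y> = y_3 = 8
As n -> infinity, <x_n, y> -> 0, confirming weak convergence of (x_n) to 0.

8


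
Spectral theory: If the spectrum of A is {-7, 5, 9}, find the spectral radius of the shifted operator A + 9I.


Spectrum of A + 9I = {2, 14, 18}
Spectral radius = max |lambda| over the shifted spectrum
= max(2, 14, 18) = 18

18


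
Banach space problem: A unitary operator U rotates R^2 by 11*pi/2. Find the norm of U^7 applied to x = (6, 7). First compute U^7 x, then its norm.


U is a rotation by theta = 11*pi/2
U^7 = rotation by 7*theta = 77*pi/2 = 1*pi/2 (mod 2*pi)
cos(1*pi/2) = 0.0000, sin(1*pi/2) = 1.0000
U^7 x = (0.0000 * 6 - 1.0000 * 7, 1.0000 * 6 + 0.0000 * 7)
= (-7.0000, 6.0000)
||U^7 x|| = sqrt((-7.0000)^2 + 6.0000^2) = sqrt(85.0000) = 9.2195

9.2195


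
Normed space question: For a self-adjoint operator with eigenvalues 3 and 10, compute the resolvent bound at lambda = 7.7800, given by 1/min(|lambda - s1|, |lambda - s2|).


dist(7.7800, {3, 10}) = min(|7.7800 - 3|, |7.7800 - 10|)
= min(4.7800, 2.2200) = 2.2200
Resolvent bound = 1/2.2200 = 0.4505

0.4505


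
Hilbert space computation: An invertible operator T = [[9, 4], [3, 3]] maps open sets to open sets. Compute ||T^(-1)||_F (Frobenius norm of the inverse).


det(T) = 9*3 - 4*3 = 15
T^(-1) = (1/15) * [[3, -4], [-3, 9]] = [[0.2000, -0.2667], [-0.2000, 0.6000]]
||T^(-1)||_F^2 = 0.2000^2 + (-0.2667)^2 + (-0.2000)^2 + 0.6000^2 = 0.5111
||T^(-1)||_F = sqrt(0.5111) = 0.7149

0.7149


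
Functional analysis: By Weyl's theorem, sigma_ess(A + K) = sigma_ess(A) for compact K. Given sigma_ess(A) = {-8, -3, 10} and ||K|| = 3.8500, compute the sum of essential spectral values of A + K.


By Weyl's theorem, the essential spectrum is invariant under compact perturbations.
sigma_ess(A + K) = sigma_ess(A) = {-8, -3, 10}
Sum = -8 + -3 + 10 = -1

-1


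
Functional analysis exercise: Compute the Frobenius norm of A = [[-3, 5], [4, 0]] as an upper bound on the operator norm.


||A||_F^2 = sum a_ij^2
= (-3)^2 + 5^2 + 4^2 + 0^2
= 9 + 25 + 16 + 0 = 50
||A||_F = sqrt(50) = 7.0711

7.0711


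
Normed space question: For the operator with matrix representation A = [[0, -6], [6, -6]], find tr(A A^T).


trace(A * A^T) = sum of squares of all entries
= 0^2 + (-6)^2 + 6^2 + (-6)^2
= 0 + 36 + 36 + 36
= 108

108


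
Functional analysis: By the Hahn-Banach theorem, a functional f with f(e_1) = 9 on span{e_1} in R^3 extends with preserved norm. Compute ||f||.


The norm of f is given by ||f|| = sup_{||x||=1} |f(x)|.
On span{e_1}, ||e_1|| = 1, so ||f|| = |f(e_1)| / ||e_1||
= |9| / 1 = 9.0000

9.0000


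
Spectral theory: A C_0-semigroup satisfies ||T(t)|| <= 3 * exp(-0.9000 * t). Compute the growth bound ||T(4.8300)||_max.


||T(4.8300)|| <= 3 * exp(-0.9000 * 4.8300)
= 3 * exp(-4.3470)
= 3 * 0.0129
= 0.0388

0.0388


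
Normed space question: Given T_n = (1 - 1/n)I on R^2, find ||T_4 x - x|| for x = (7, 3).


T_4 x - x = (1 - 1/4)x - x = -x/4
||x|| = sqrt(58) = 7.6158
||T_4 x - x|| = ||x||/4 = 7.6158/4 = 1.9039

1.9039


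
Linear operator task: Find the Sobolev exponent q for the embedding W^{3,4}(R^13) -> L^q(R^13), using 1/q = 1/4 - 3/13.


Using the Sobolev embedding formula: 1/q = 1/p - k/n
1/q = 1/4 - 3/13 = 1/52
q = 1/(1/52) = 52

52.0000


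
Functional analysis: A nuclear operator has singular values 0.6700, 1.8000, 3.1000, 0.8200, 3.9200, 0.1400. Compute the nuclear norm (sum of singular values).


The nuclear norm is the sum of all singular values.
||T||_1 = 0.6700 + 1.8000 + 3.1000 + 0.8200 + 3.9200 + 0.1400
= 10.4500

10.4500


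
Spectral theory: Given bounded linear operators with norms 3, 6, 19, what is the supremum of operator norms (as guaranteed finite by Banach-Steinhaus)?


By the Uniform Boundedness Principle, the supremum of norms is finite.
sup_k ||T_k|| = max(3, 6, 19) = 19

19


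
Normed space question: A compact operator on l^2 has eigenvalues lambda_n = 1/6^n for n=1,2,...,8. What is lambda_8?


The eigenvalue formula gives lambda_8 = 1/6^8
= 1/1679616
= 5.9537e-07

5.9537e-07


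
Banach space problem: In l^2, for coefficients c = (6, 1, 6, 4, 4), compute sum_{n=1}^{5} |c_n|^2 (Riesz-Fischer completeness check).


sum |c_n|^2 = 6^2 + 1^2 + 6^2 + 4^2 + 4^2
= 36 + 1 + 36 + 16 + 16
= 105

105


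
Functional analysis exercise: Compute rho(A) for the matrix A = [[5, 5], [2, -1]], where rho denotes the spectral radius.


For a 2x2 matrix, eigenvalues satisfy lambda^2 - (trace)*lambda + det = 0
trace = 5 + -1 = 4
det = 5*-1 - 5*2 = -15
discriminant = 4^2 - 4*(-15) = 76
spectral radius = max |eigenvalue| = 6.3589

6.3589


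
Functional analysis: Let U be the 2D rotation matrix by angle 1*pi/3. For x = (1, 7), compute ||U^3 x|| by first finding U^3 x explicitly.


U is a rotation by theta = 1*pi/3
U^3 = rotation by 3*theta = 3*pi/3
cos(3*pi/3) = -1.0000, sin(3*pi/3) = 0.0000
U^3 x = (-1.0000 * 1 - 0.0000 * 7, 0.0000 * 1 + -1.0000 * 7)
= (-1.0000, -7.0000)
||U^3 x|| = sqrt((-1.0000)^2 + (-7.0000)^2) = sqrt(50.0000) = 7.0711

7.0711


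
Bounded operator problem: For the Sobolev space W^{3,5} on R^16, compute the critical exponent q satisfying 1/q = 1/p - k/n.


Using the Sobolev embedding formula: 1/q = 1/p - k/n
1/q = 1/5 - 3/16 = 1/80
q = 1/(1/80) = 80

80.0000


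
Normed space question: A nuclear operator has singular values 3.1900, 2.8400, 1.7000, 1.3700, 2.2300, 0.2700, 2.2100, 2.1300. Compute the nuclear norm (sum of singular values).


The nuclear norm is the sum of all singular values.
||T||_1 = 3.1900 + 2.8400 + 1.7000 + 1.3700 + 2.2300 + 0.2700 + 2.2100 + 2.1300
= 15.9400

15.9400


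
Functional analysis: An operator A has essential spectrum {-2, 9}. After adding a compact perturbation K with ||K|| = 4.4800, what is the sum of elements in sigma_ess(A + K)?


By Weyl's theorem, the essential spectrum is invariant under compact perturbations.
sigma_ess(A + K) = sigma_ess(A) = {-2, 9}
Sum = -2 + 9 = 7

7


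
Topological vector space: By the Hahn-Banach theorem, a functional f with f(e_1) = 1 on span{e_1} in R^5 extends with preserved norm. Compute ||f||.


The norm of f is given by ||f|| = sup_{||x||=1} |f(x)|.
On span{e_1}, ||e_1|| = 1, so ||f|| = |f(e_1)| / ||e_1||
= |1| / 1 = 1.0000

1.0000


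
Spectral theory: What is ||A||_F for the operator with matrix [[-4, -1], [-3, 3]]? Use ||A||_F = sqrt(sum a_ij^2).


||A||_F^2 = sum a_ij^2
= (-4)^2 + (-1)^2 + (-3)^2 + 3^2
= 16 + 1 + 9 + 9 = 35
||A||_F = sqrt(35) = 5.9161

5.9161


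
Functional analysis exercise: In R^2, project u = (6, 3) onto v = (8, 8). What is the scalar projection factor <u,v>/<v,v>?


Computing <u,v> = 6*8 + 3*8 = 72
Computing <v,v> = 8^2 + 8^2 = 128
Projection coefficient = 72/128 = 0.5625

0.5625


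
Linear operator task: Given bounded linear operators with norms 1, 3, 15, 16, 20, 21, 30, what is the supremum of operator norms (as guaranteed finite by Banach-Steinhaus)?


By the Uniform Boundedness Principle, the supremum of norms is finite.
sup_k ||T_k|| = max(1, 3, 15, 16, 20, 21, 30) = 30

30


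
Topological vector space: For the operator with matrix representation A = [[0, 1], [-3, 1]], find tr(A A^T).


trace(A * A^T) = sum of squares of all entries
= 0^2 + 1^2 + (-3)^2 + 1^2
= 0 + 1 + 9 + 1
= 11

11


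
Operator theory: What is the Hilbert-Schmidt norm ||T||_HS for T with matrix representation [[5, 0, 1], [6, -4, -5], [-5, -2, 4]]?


The Hilbert-Schmidt norm is sqrt(sum of squares of all entries).
Sum of squares = 5^2 + 0^2 + 1^2 + 6^2 + (-4)^2 + (-5)^2 + (-5)^2 + (-2)^2 + 4^2
= 25 + 0 + 1 + 36 + 16 + 25 + 25 + 4 + 16 = 148
||T||_HS = sqrt(148) = 12.1655

12.1655


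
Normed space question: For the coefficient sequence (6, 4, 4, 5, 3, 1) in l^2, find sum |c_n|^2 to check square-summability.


sum |c_n|^2 = 6^2 + 4^2 + 4^2 + 5^2 + 3^2 + 1^2
= 36 + 16 + 16 + 25 + 9 + 1
= 103

103


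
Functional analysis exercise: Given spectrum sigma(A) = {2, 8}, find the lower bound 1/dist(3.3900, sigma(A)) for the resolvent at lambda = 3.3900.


dist(3.3900, {2, 8}) = min(|3.3900 - 2|, |3.3900 - 8|)
= min(1.3900, 4.6100) = 1.3900
Resolvent bound = 1/1.3900 = 0.7194

0.7194


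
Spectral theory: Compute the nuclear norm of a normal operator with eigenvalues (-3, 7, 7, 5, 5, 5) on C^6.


For a normal operator, singular values equal |eigenvalues|.
Trace norm = sum |lambda_i| = 3 + 7 + 7 + 5 + 5 + 5
= 32

32


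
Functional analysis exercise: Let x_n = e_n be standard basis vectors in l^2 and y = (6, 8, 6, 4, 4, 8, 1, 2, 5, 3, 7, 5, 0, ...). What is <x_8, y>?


x_8 = e_8 is the standard basis vector with 1 in position 8.
<x_8, y> = y_8 = 2
As n -> infinity, <x_n, y> -> 0, confirming weak convergence of (x_n) to 0.

2


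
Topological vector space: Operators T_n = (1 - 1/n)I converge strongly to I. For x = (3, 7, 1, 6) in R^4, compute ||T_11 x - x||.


T_11 x - x = (1 - 1/11)x - x = -x/11
||x|| = sqrt(95) = 9.7468
||T_11 x - x|| = ||x||/11 = 9.7468/11 = 0.8861

0.8861


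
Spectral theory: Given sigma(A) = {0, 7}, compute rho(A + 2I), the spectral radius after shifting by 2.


Spectrum of A + 2I = {2, 9}
Spectral radius = max |lambda| over the shifted spectrum
= max(2, 9) = 9

9


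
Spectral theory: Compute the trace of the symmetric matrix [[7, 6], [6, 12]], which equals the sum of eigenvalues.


For a self-adjoint (symmetric) matrix, the eigenvalues are real.
The sum of eigenvalues equals the trace of the matrix.
trace = 7 + 12 = 19

19


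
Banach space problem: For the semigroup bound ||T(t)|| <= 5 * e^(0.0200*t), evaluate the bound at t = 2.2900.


||T(2.2900)|| <= 5 * exp(0.0200 * 2.2900)
= 5 * exp(0.0458)
= 5 * 1.0469
= 5.2343

5.2343


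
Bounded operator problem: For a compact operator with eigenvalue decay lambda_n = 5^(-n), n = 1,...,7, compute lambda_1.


The eigenvalue formula gives lambda_1 = 1/5^1
= 1/5
= 0.2000

0.2000


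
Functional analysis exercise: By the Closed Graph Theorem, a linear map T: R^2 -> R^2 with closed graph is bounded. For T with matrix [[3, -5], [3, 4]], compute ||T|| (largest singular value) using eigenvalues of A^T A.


A^T A = [[18, -3], [-3, 41]]
trace(A^T A) = 59, det(A^T A) = 729
discriminant = 59^2 - 4*729 = 565
Largest eigenvalue of A^T A = (trace + sqrt(disc))/2 = 41.3849
||T|| = sqrt(41.3849) = 6.4331

6.4331


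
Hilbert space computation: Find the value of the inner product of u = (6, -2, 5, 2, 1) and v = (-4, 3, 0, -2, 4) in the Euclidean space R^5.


Computing the standard inner product <u, v> = sum u_i * v_i
= 6*-4 + -2*3 + 5*0 + 2*-2 + 1*4
= -24 + -6 + 0 + -4 + 4
= -30

-30


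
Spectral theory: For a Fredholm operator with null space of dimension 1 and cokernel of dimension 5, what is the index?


The Fredholm index is defined as ind(T) = dim(ker T) - dim(coker T)
= 1 - 5
= -4

-4


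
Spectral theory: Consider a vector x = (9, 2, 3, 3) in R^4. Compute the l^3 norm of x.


The l^3 norm = (sum |x_i|^3)^(1/3)
Sum of 3th powers = 729 + 8 + 27 + 27 = 791
||x||_3 = (791)^(1/3) = 9.2482

9.2482


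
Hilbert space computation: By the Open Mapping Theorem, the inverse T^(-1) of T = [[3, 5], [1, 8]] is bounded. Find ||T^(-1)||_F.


det(T) = 3*8 - 5*1 = 19
T^(-1) = (1/19) * [[8, -5], [-1, 3]] = [[0.4211, -0.2632], [-0.0526, 0.1579]]
||T^(-1)||_F^2 = 0.4211^2 + (-0.2632)^2 + (-0.0526)^2 + 0.1579^2 = 0.2742
||T^(-1)||_F = sqrt(0.2742) = 0.5237

0.5237


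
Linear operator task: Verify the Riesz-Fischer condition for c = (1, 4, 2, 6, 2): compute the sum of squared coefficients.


sum |c_n|^2 = 1^2 + 4^2 + 2^2 + 6^2 + 2^2
= 1 + 16 + 4 + 36 + 4
= 61

61


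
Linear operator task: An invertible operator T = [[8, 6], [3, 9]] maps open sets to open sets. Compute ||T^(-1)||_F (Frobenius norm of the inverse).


det(T) = 8*9 - 6*3 = 54
T^(-1) = (1/54) * [[9, -6], [-3, 8]] = [[0.1667, -0.1111], [-0.0556, 0.1481]]
||T^(-1)||_F^2 = 0.1667^2 + (-0.1111)^2 + (-0.0556)^2 + 0.1481^2 = 0.0652
||T^(-1)||_F = sqrt(0.0652) = 0.2553

0.2553


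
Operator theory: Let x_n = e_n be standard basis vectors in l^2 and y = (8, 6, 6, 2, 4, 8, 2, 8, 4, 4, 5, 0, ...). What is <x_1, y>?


x_1 = e_1 is the standard basis vector with 1 in position 1.
<x_1, y> = y_1 = 8
As n -> infinity, <x_n, y> -> 0, confirming weak convergence of (x_n) to 0.

8


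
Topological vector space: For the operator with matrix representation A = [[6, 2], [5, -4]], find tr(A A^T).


trace(A * A^T) = sum of squares of all entries
= 6^2 + 2^2 + 5^2 + (-4)^2
= 36 + 4 + 25 + 16
= 81

81


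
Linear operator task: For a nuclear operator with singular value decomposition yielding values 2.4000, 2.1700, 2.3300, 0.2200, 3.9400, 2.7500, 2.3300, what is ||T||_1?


The nuclear norm is the sum of all singular values.
||T||_1 = 2.4000 + 2.1700 + 2.3300 + 0.2200 + 3.9400 + 2.7500 + 2.3300
= 16.1400

16.1400


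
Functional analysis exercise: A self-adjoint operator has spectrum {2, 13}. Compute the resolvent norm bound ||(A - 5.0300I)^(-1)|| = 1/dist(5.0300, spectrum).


dist(5.0300, {2, 13}) = min(|5.0300 - 2|, |5.0300 - 13|)
= min(3.0300, 7.9700) = 3.0300
Resolvent bound = 1/3.0300 = 0.3300

0.3300


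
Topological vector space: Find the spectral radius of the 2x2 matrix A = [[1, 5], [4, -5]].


For a 2x2 matrix, eigenvalues satisfy lambda^2 - (trace)*lambda + det = 0
trace = 1 + -5 = -4
det = 1*-5 - 5*4 = -25
discriminant = (-4)^2 - 4*(-25) = 116
spectral radius = max |eigenvalue| = 7.3852

7.3852


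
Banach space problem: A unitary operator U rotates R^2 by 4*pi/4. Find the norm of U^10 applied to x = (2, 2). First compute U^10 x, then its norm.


U is a rotation by theta = 4*pi/4
U^10 = rotation by 10*theta = 40*pi/4 = 0*pi/4 (mod 2*pi)
cos(0*pi/4) = 1.0000, sin(0*pi/4) = 0.0000
U^10 x = (1.0000 * 2 - 0.0000 * 2, 0.0000 * 2 + 1.0000 * 2)
= (2.0000, 2.0000)
||U^10 x|| = sqrt(2.0000^2 + 2.0000^2) = sqrt(8.0000) = 2.8284

2.8284


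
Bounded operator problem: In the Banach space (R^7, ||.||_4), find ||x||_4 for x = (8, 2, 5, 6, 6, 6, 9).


The l^4 norm = (sum |x_i|^4)^(1/4)
Sum of 4th powers = 4096 + 16 + 625 + 1296 + 1296 + 1296 + 6561 = 15186
||x||_4 = (15186)^(1/4) = 11.1010

11.1010


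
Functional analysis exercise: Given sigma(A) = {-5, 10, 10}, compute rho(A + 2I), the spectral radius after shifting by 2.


Spectrum of A + 2I = {-3, 12, 12}
Spectral radius = max |lambda| over the shifted spectrum
= max(3, 12, 12) = 12

12


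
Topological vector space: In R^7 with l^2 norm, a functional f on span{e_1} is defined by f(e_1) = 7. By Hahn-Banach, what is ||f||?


The norm of f is given by ||f|| = sup_{||x||=1} |f(x)|.
On span{e_1}, ||e_1|| = 1, so ||f|| = |f(e_1)| / ||e_1||
= |7| / 1 = 7.0000

7.0000


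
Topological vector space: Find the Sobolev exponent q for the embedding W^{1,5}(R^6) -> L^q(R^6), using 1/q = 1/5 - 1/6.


Using the Sobolev embedding formula: 1/q = 1/p - k/n
1/q = 1/5 - 1/6 = 1/30
q = 1/(1/30) = 30

30.0000


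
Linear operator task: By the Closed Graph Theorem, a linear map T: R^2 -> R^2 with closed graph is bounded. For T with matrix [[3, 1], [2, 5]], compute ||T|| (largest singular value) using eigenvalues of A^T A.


A^T A = [[13, 13], [13, 26]]
trace(A^T A) = 39, det(A^T A) = 169
discriminant = 39^2 - 4*169 = 845
Largest eigenvalue of A^T A = (trace + sqrt(disc))/2 = 34.0344
||T|| = sqrt(34.0344) = 5.8339

5.8339


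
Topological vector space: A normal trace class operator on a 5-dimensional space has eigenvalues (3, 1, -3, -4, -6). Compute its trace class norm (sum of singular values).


For a normal operator, singular values equal |eigenvalues|.
Trace norm = sum |lambda_i| = 3 + 1 + 3 + 4 + 6
= 17

17
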